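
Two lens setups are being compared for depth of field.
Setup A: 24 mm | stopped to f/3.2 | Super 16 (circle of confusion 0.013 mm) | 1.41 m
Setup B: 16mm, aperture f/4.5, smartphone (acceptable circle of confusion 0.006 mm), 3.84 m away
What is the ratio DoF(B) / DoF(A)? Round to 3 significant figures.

Setup A: H = 24²/(3.2×0.013) + 24 ≈ 13870.2 mm; DoF = Df − Dn = 1566.84 − 1281.70 ≈ 285.14 mm.
Setup B: H = 16²/(4.5×0.006) + 16 ≈ 9497.5 mm; DoF = Df − Dn = 6435.5 − 2736.4 ≈ 3699.1 mm.
Ratio = 3699.1 / 285.14 ≈ 13.0.

13.0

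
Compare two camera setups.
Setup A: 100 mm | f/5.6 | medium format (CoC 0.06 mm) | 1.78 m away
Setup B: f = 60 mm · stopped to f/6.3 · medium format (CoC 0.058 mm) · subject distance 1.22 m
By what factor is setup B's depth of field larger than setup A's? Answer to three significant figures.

Setup A: H = 100²/(5.6×0.06) + 100 ≈ 29861.9 mm; DoF = Df − Dn = 1886.49 − 1684.89 ≈ 201.60 mm.
Setup B: H = 60²/(6.3×0.058) + 60 ≈ 9912.2 mm; DoF = Df − Dn = 1382.81 − 1091.49 ≈ 291.32 mm.
Ratio = 291.32 / 201.60 ≈ 1.45.

1.45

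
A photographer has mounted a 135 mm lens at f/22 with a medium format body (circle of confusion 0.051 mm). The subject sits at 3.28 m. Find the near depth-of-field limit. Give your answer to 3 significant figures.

2.75 m

Hyperfocal distance H = f²/(N·c) + f = 135²/(22 × 0.051) + 135 = 18225/1.122 + 135 ≈ 16378.3 mm ≈ 16.38 m.
Near limit Dn = s·(H − f)/(H + s − 2f) = 3280 × (16378.3 − 135) / (16378.3 + 3280 − 2 × 135) = 3280 × 16243.3 / 19388.3 ≈ 2747.9 mm ≈ 2.75 m.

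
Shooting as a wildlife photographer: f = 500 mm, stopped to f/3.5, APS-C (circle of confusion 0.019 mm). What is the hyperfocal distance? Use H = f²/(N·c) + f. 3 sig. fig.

3760 m

Hyperfocal distance H = f²/(N·c) + f = 500²/(3.5 × 0.019) + 500 = 250000/0.0665 + 500 ≈ 3759898.5 mm ≈ 3760 m.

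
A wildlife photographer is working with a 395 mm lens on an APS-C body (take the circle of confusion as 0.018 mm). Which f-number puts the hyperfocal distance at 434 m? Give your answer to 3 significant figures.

Rearrange H = f²/(N·c) + f for N: N = f² / ((H − f)·c).
N = 395² / ((434000 − 395) × 0.018) = 156025 / 7805 ≈ 20.

f/20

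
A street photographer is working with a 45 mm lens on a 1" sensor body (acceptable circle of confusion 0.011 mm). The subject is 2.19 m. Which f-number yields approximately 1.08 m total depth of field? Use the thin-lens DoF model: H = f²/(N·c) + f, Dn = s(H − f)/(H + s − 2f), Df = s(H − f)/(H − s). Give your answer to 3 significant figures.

f/20

Write h = H − f = f²/(N·c). The thin-lens limits are Dn = s·h/(h + (s−f)) and Df = s·h/(h − (s−f)), so DoF = Df − Dn = 2·s·(s−f)·h / (h² − (s−f)²).
That is a quadratic in h: DoF·h² − 2·s·(s−f)·h − DoF·(s−f)² = 0 ⇒ h = (s−f)·(s + √(s² + DoF²)) / DoF = 2145 × (2190 + √(2190² + 1080²)) / 1080 = 2145 × (2190 + 2441.82) / 1080 ≈ 9199.3 mm.
Then N = f²/(c·h) = 45² / (0.011 × 9199.3) = 2025 / 101.19 ≈ 20.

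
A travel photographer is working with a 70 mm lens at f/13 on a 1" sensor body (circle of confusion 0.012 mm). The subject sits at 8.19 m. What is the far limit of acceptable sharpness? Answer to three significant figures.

11.0 m

Hyperfocal distance H = f²/(N·c) + f = 70²/(13 × 0.012) + 70 = 4900/0.156 + 70 ≈ 31480.3 mm ≈ 31.48 m.
Far limit Df = s·(H − f)/(H − s) = 8190 × (31480.3 − 70) / (31480.3 − 8190) = 8190 × 31410.3 / 23290.3 ≈ 11045 mm ≈ 11.0 m.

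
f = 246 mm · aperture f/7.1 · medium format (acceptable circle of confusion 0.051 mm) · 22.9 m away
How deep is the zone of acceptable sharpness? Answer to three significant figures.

Hyperfocal distance H = f²/(N·c) + f = 246²/(7.1 × 0.051) + 246 = 60516/0.3621 + 246 ≈ 167371.1 mm ≈ 167.4 m.
Near limit Dn = s·(H − f)/(H + s − 2f) = 22900 × (167371.1 − 246) / (167371.1 + 22900 − 2 × 246) = 22900 × 167125.1 / 189779.1 ≈ 20166.4 mm.
Far limit Df = s·(H − f)/(H − s) = 22900 × (167371.1 − 246) / (167371.1 − 22900) = 22900 × 167125.1 / 144471.1 ≈ 26490.9 mm.
Depth of field = Df − Dn = 26490.9 − 20166.4 ≈ 6324.5 mm ≈ 6.32 m.

6.32 m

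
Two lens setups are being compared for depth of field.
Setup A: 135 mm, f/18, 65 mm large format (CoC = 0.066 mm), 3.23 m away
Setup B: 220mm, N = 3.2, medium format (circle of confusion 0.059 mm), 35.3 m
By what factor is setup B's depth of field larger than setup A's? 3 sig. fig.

7.25

Setup A: H = 135²/(18×0.066) + 135 ≈ 15475.9 mm; DoF = Df − Dn = 4046.3 − 2687.8 ≈ 1358.5 mm.
Setup B: H = 220²/(3.2×0.059) + 220 ≈ 256575.9 mm; DoF = Df − Dn = 40896.3 − 31051.0 ≈ 9845.3 mm.
Ratio = 9845.3 / 1358.5 ≈ 7.25.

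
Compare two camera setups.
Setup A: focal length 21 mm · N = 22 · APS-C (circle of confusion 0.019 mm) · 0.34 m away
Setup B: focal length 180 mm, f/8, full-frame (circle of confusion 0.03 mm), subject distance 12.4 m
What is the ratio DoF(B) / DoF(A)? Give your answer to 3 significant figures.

Setup A: H = 21²/(22×0.019) + 21 ≈ 1076.0 mm; DoF = Df − Dn = 487.36 − 261.06 ≈ 226.30 mm.
Setup B: H = 180²/(8×0.03) + 180 ≈ 135180.0 mm; DoF = Df − Dn = 13634.1 − 11370.7 ≈ 2263.4 mm.
Ratio = 2263.4 / 226.30 ≈ 10.0.

10.0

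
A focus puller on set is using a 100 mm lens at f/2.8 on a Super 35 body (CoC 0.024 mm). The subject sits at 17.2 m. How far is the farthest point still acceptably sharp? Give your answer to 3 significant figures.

Hyperfocal distance H = f²/(N·c) + f = 100²/(2.8 × 0.024) + 100 = 10000/0.0672 + 100 ≈ 148909.5 mm ≈ 148.9 m.
Far limit Df = s·(H − f)/(H − s) = 17200 × (148909.5 − 100) / (148909.5 − 17200) = 17200 × 148809.5 / 131709.5 ≈ 19433 mm ≈ 19.4 m.

19.4 m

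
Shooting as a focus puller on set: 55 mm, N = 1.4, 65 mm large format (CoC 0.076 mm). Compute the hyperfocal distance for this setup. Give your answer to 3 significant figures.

Hyperfocal distance H = f²/(N·c) + f = 55²/(1.4 × 0.076) + 55 = 3025/0.1064 + 55 ≈ 28485.5 mm ≈ 28.5 m.

28.5 m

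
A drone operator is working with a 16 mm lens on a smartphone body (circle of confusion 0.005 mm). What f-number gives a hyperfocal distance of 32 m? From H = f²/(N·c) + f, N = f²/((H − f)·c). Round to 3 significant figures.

Rearrange H = f²/(N·c) + f for N: N = f² / ((H − f)·c).
N = 16² / ((32000 − 16) × 0.005) = 256 / 159.9 ≈ 1.60.

f/1.60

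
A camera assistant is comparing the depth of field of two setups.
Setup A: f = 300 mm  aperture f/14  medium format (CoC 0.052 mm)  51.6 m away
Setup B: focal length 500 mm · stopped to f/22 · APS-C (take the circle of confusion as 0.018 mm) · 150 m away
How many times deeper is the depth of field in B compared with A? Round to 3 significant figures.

1.45

Setup A: H = 300²/(14×0.052) + 300 ≈ 123926.4 mm; DoF = Df − Dn = 88199 − 36467 ≈ 51732 mm.
Setup B: H = 500²/(22×0.018) + 500 ≈ 631813.1 mm; DoF = Df − Dn = 196543 − 121280 ≈ 75263 mm.
Ratio = 75263 / 51732 ≈ 1.45.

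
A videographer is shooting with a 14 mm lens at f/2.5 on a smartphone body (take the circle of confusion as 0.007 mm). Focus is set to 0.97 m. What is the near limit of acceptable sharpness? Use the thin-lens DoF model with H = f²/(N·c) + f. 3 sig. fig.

0.894 m

Hyperfocal distance H = f²/(N·c) + f = 14²/(2.5 × 0.007) + 14 = 196/0.0175 + 14 ≈ 11214.0 mm ≈ 11.21 m.
Near limit Dn = s·(H − f)/(H + s − 2f) = 970 × (11214.0 − 14) / (11214.0 + 970 − 2 × 14) = 970 × 11200.0 / 12156.0 ≈ 893.72 mm ≈ 0.894 m.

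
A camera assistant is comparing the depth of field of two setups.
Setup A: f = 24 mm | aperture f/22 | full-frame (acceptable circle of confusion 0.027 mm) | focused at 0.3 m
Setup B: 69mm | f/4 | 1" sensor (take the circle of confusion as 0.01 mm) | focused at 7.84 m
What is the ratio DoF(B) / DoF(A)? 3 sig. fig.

5.53

Setup A: H = 24²/(22×0.027) + 24 ≈ 993.7 mm; DoF = Df − Dn = 419.36 − 233.53 ≈ 185.83 mm.
Setup B: H = 69²/(4×0.01) + 69 ≈ 119094.0 mm; DoF = Df − Dn = 8387.6 − 7359.5 ≈ 1028.1 mm.
Ratio = 1028.1 / 185.83 ≈ 5.53.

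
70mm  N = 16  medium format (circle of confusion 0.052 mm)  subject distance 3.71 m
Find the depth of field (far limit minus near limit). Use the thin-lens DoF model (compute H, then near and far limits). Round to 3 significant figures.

7.42 m

Hyperfocal distance H = f²/(N·c) + f = 70²/(16 × 0.052) + 70 = 4900/0.832 + 70 ≈ 5959.4 mm ≈ 5.959 m.
Near limit Dn = s·(H − f)/(H + s − 2f) = 3710 × (5959.4 − 70) / (5959.4 + 3710 − 2 × 70) = 3710 × 5889.4 / 9529.4 ≈ 2292.9 mm.
Far limit Df = s·(H − f)/(H − s) = 3710 × (5959.4 − 70) / (5959.4 − 3710) = 3710 × 5889.4 / 2249.4 ≈ 9713.5 mm.
Depth of field = Df − Dn = 9713.5 − 2292.9 ≈ 7420.6 mm ≈ 7.42 m.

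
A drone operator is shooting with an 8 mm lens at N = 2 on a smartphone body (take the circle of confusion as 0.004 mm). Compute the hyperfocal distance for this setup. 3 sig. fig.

8.01 m

Hyperfocal distance H = f²/(N·c) + f = 8²/(2 × 0.004) + 8 = 64/0.008 + 8 ≈ 8008.0 mm ≈ 8.01 m.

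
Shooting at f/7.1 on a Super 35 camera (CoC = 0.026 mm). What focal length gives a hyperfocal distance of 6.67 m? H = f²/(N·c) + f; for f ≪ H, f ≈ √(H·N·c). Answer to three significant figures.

From H = f²/(N·c) + f, with f ≪ H: f ≈ √(H·N·c) = √(6670 × 7.1 × 0.026) = √1231.3 ≈ 35.09 mm.
Exact: f² + N·c·f − N·c·H = 0 ⇒ f = (−N·c + √((N·c)² + 4·N·c·H))/2 = (−0.1846 + √4925.2)/2 ≈ 34.997 mm ≈ 35.0 mm.

35.0 mm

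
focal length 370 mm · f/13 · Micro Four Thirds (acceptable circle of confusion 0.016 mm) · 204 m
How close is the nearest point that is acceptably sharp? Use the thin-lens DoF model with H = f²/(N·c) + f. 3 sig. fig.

156 m

Hyperfocal distance H = f²/(N·c) + f = 370²/(13 × 0.016) + 370 = 136900/0.208 + 370 ≈ 658543.1 mm ≈ 658.5 m.
Near limit Dn = s·(H − f)/(H + s − 2f) = 204000 × (658543.1 − 370) / (658543.1 + 204000 − 2 × 370) = 204000 × 658173.1 / 861803.1 ≈ 155798 mm ≈ 156 m.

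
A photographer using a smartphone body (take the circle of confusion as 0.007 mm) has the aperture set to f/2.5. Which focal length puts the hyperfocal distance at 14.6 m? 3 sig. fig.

From H = f²/(N·c) + f, with f ≪ H: f ≈ √(H·N·c) = √(14600 × 2.5 × 0.007) = √255.50 ≈ 15.98 mm.
The +f correction barely moves this — solving exactly, f² + N·c·f − N·c·H = 0 ⇒ f = (−N·c + √((N·c)² + 4·N·c·H))/2 = (−0.0175 + √1022.0)/2 ≈ 15.976 mm, so f ≈ 16.0 mm.

16.0 mm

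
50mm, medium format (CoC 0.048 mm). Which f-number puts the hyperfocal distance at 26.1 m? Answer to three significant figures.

f/2.00

Rearrange H = f²/(N·c) + f for N: N = f² / ((H − f)·c).
N = 50² / ((26100 − 50) × 0.048) = 2500 / 1250 ≈ 2.00.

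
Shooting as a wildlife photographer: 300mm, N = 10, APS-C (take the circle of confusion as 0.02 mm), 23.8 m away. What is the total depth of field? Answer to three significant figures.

2.49 m

Hyperfocal distance H = f²/(N·c) + f = 300²/(10 × 0.02) + 300 = 90000/0.2 + 300 ≈ 450300.0 mm ≈ 450.3 m.
Near limit Dn = s·(H − f)/(H + s − 2f) = 23800 × (450300.0 − 300) / (450300.0 + 23800 − 2 × 300) = 23800 × 450000.0 / 473500.0 ≈ 22618.8 mm.
Far limit Df = s·(H − f)/(H − s) = 23800 × (450300.0 − 300) / (450300.0 − 23800) = 23800 × 450000.0 / 426500.0 ≈ 25111.4 mm.
Depth of field = Df − Dn = 25111.4 − 22618.8 ≈ 2492.6 mm ≈ 2.49 m.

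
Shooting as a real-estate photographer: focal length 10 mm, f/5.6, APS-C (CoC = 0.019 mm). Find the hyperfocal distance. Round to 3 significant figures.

0.950 m

Hyperfocal distance H = f²/(N·c) + f = 10²/(5.6 × 0.019) + 10 = 100/0.1064 + 10 ≈ 949.8 mm ≈ 0.950 m.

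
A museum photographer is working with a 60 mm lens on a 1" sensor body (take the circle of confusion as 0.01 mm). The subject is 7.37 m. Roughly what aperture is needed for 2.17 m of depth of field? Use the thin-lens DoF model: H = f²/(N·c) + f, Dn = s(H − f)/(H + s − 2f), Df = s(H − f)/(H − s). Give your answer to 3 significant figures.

Write h = H − f = f²/(N·c). The thin-lens limits are Dn = s·h/(h + (s−f)) and Df = s·h/(h − (s−f)), so DoF = Df − Dn = 2·s·(s−f)·h / (h² − (s−f)²).
That is a quadratic in h: DoF·h² − 2·s·(s−f)·h − DoF·(s−f)² = 0 ⇒ h = (s−f)·(s + √(s² + DoF²)) / DoF = 7310 × (7370 + √(7370² + 2170²)) / 2170 = 7310 × (7370 + 7682.83) / 2170 ≈ 50708 mm.
Then N = f²/(c·h) = 60² / (0.01 × 50708) = 3600 / 507.08 ≈ 7.10.

f/7.10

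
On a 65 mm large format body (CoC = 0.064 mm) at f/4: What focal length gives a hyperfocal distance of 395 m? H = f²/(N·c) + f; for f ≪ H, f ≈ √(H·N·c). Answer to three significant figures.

From H = f²/(N·c) + f, with f ≪ H: f ≈ √(H·N·c) = √(395000 × 4 × 0.064) = √101120 ≈ 318.0 mm.
The +f correction barely moves this — solving exactly, f² + N·c·f − N·c·H = 0 ⇒ f = (−N·c + √((N·c)² + 4·N·c·H))/2 = (−0.256 + √404480)/2 ≈ 317.87 mm, so f ≈ 318 mm.

318 mm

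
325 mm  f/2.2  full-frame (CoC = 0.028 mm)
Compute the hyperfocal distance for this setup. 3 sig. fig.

Hyperfocal distance H = f²/(N·c) + f = 325²/(2.2 × 0.028) + 325 = 105625/0.0616 + 325 ≈ 1715016.6 mm ≈ 1720 m.

1720 m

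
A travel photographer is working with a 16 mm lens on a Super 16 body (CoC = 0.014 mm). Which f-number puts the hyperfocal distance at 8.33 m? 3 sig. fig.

Rearrange H = f²/(N·c) + f for N: N = f² / ((H − f)·c).
N = 16² / ((8330 − 16) × 0.014) = 256 / 116.4 ≈ 2.20.

f/2.20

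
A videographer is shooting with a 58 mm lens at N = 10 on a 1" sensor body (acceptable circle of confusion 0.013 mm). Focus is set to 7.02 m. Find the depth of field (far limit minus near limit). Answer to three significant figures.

4.07 m

Hyperfocal distance H = f²/(N·c) + f = 58²/(10 × 0.013) + 58 = 3364/0.13 + 58 ≈ 25934.9 mm ≈ 25.93 m.
Near limit Dn = s·(H − f)/(H + s − 2f) = 7020 × (25934.9 − 58) / (25934.9 + 7020 − 2 × 58) = 7020 × 25876.9 / 32838.9 ≈ 5531.7 mm.
Far limit Df = s·(H − f)/(H − s) = 7020 × (25934.9 − 58) / (25934.9 − 7020) = 7020 × 25876.9 / 18914.9 ≈ 9603.8 mm.
Depth of field = Df − Dn = 9603.8 − 5531.7 ≈ 4072.1 mm ≈ 4.07 m.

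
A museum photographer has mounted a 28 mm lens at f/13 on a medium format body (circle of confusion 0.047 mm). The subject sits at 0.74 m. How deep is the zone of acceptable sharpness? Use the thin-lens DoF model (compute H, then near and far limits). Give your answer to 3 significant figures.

Hyperfocal distance H = f²/(N·c) + f = 28²/(13 × 0.047) + 28 = 784/0.611 + 28 ≈ 1311.1 mm ≈ 1.311 m.
Near limit Dn = s·(H − f)/(H + s − 2f) = 740 × (1311.1 − 28) / (1311.1 + 740 − 2 × 28) = 740 × 1283.1 / 1995.1 ≈ 475.9 mm.
Far limit Df = s·(H − f)/(H − s) = 740 × (1311.1 − 28) / (1311.1 − 740) = 740 × 1283.1 / 571.1 ≈ 1662.5 mm.
Depth of field = Df − Dn = 1662.5 − 475.9 ≈ 1186.6 mm ≈ 1.19 m.

1.19 m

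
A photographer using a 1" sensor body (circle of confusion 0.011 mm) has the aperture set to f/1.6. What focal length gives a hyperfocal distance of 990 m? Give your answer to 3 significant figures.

132 mm

From H = f²/(N·c) + f, with f ≪ H: f ≈ √(H·N·c) = √(990000 × 1.6 × 0.011) = √17424 ≈ 132.0 mm.
The +f correction barely moves this — solving exactly, f² + N·c·f − N·c·H = 0 ⇒ f = (−N·c + √((N·c)² + 4·N·c·H))/2 = (−0.0176 + √69696)/2 ≈ 131.99 mm, so f ≈ 132 mm.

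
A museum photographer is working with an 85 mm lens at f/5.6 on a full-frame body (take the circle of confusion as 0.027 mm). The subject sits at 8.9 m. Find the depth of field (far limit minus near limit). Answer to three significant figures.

Hyperfocal distance H = f²/(N·c) + f = 85²/(5.6 × 0.027) + 85 = 7225/0.1512 + 85 ≈ 47869.4 mm ≈ 47.87 m.
Near limit Dn = s·(H − f)/(H + s − 2f) = 8900 × (47869.4 − 85) / (47869.4 + 8900 − 2 × 85) = 8900 × 47784.4 / 56599.4 ≈ 7513.9 mm.
Far limit Df = s·(H − f)/(H − s) = 8900 × (47869.4 − 85) / (47869.4 − 8900) = 8900 × 47784.4 / 38969.4 ≈ 10913.2 mm.
Depth of field = Df − Dn = 10913.2 − 7513.9 ≈ 3399.3 mm ≈ 3.40 m.

3.40 m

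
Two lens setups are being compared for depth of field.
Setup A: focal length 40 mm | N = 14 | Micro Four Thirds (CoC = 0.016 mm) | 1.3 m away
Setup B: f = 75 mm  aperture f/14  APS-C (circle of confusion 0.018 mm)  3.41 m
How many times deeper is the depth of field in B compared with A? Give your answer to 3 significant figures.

2.20

Setup A: H = 40²/(14×0.016) + 40 ≈ 7182.9 mm; DoF = Df − Dn = 1578.44 − 1105.07 ≈ 473.37 mm.
Setup B: H = 75²/(14×0.018) + 75 ≈ 22396.4 mm; DoF = Df − Dn = 4009.0 − 2966.7 ≈ 1042.3 mm.
Ratio = 1042.3 / 473.37 ≈ 2.20.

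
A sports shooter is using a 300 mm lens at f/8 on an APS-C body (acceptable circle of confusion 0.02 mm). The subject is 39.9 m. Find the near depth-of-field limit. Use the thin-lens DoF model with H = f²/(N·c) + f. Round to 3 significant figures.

37.3 m

Hyperfocal distance H = f²/(N·c) + f = 300²/(8 × 0.02) + 300 = 90000/0.16 + 300 ≈ 562800.0 mm ≈ 562.8 m.
Near limit Dn = s·(H − f)/(H + s − 2f) = 39900 × (562800.0 − 300) / (562800.0 + 39900 − 2 × 300) = 39900 × 562500.0 / 602100.0 ≈ 37276 mm ≈ 37.3 m.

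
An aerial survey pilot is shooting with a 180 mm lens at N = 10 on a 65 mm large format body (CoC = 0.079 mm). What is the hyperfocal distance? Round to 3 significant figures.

41.2 m

Hyperfocal distance H = f²/(N·c) + f = 180²/(10 × 0.079) + 180 = 32400/0.79 + 180 ≈ 41192.7 mm ≈ 41.2 m.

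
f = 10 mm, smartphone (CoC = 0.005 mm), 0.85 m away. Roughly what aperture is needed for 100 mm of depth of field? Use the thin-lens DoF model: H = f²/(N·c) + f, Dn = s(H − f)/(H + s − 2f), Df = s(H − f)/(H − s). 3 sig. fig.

f/1.40

Write h = H − f = f²/(N·c). The thin-lens limits are Dn = s·h/(h + (s−f)) and Df = s·h/(h − (s−f)), so DoF = Df − Dn = 2·s·(s−f)·h / (h² − (s−f)²).
That is a quadratic in h: DoF·h² − 2·s·(s−f)·h − DoF·(s−f)² = 0 ⇒ h = (s−f)·(s + √(s² + DoF²)) / DoF = 840 × (850 + √(850² + 100²)) / 100 = 840 × (850 + 855.862) / 100 ≈ 14329 mm.
Then N = f²/(c·h) = 10² / (0.005 × 14329) = 100 / 71.646 ≈ 1.40.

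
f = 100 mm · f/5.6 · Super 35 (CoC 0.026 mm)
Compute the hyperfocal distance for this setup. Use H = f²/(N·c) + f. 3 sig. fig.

68.8 m

Hyperfocal distance H = f²/(N·c) + f = 100²/(5.6 × 0.026) + 100 = 10000/0.1456 + 100 ≈ 68781.3 mm ≈ 68.8 m.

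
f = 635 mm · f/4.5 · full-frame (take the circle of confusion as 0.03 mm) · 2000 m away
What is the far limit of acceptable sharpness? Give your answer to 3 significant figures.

Hyperfocal distance H = f²/(N·c) + f = 635²/(4.5 × 0.03) + 635 = 403225/0.135 + 635 ≈ 2987486.9 mm ≈ 2987 m.
Far limit Df = s·(H − f)/(H − s) = 2000000 × (2987486.9 − 635) / (2987486.9 − 2000000) = 2000000 × 2986851.9 / 987486.9 ≈ 6049401 mm ≈ 6050 m.

6050 m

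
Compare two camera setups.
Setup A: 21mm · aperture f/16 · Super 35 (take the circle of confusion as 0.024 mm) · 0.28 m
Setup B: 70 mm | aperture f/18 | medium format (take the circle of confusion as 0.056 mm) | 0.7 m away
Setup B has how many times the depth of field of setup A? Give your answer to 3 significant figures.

1.39

Setup A: H = 21²/(16×0.024) + 21 ≈ 1169.4 mm; DoF = Df − Dn = 361.53 − 228.47 ≈ 133.06 mm.
Setup B: H = 70²/(18×0.056) + 70 ≈ 4931.1 mm; DoF = Df − Dn = 804.23 − 619.69 ≈ 184.54 mm.
Ratio = 184.54 / 133.06 ≈ 1.39.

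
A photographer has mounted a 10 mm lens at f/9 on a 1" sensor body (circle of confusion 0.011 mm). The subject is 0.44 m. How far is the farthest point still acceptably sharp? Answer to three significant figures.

0.766 m

Hyperfocal distance H = f²/(N·c) + f = 10²/(9 × 0.011) + 10 = 100/0.099 + 10 ≈ 1020.1 mm ≈ 1.020 m.
Far limit Df = s·(H − f)/(H − s) = 440 × (1020.1 − 10) / (1020.1 − 440) = 440 × 1010.1 / 580.1 ≈ 766.15 mm ≈ 0.766 m.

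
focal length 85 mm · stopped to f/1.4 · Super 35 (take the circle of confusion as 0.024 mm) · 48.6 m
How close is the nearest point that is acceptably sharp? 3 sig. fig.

39.7 m

Hyperfocal distance H = f²/(N·c) + f = 85²/(1.4 × 0.024) + 85 = 7225/0.0336 + 85 ≈ 215114.8 mm ≈ 215.1 m.
Near limit Dn = s·(H − f)/(H + s − 2f) = 48600 × (215114.8 − 85) / (215114.8 + 48600 − 2 × 85) = 48600 × 215029.8 / 263544.8 ≈ 39653 mm ≈ 39.7 m.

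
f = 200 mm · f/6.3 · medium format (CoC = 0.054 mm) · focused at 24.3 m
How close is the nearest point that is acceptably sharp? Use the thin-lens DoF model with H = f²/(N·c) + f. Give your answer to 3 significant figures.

Hyperfocal distance H = f²/(N·c) + f = 200²/(6.3 × 0.054) + 200 = 40000/0.3402 + 200 ≈ 117777.9 mm ≈ 117.8 m.
Near limit Dn = s·(H − f)/(H + s − 2f) = 24300 × (117777.9 − 200) / (117777.9 + 24300 − 2 × 200) = 24300 × 117577.9 / 141677.9 ≈ 20166 mm ≈ 20.2 m.

20.2 m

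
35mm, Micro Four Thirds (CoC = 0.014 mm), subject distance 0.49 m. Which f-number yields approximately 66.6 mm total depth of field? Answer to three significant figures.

Write h = H − f = f²/(N·c). The thin-lens limits are Dn = s·h/(h + (s−f)) and Df = s·h/(h − (s−f)), so DoF = Df − Dn = 2·s·(s−f)·h / (h² − (s−f)²).
That is a quadratic in h: DoF·h² − 2·s·(s−f)·h − DoF·(s−f)² = 0 ⇒ h = (s−f)·(s + √(s² + DoF²)) / DoF = 455 × (490 + √(490² + 66.6²)) / 66.6 = 455 × (490 + 494.505) / 66.6 ≈ 6726.0 mm.
Then N = f²/(c·h) = 35² / (0.014 × 6726.0) = 1225 / 94.164 ≈ 13.

f/13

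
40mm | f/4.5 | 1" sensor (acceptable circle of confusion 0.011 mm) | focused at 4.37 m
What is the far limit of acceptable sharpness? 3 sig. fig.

Hyperfocal distance H = f²/(N·c) + f = 40²/(4.5 × 0.011) + 40 = 1600/0.0495 + 40 ≈ 32363.2 mm ≈ 32.36 m.
Far limit Df = s·(H − f)/(H − s) = 4370 × (32363.2 − 40) / (32363.2 − 4370) = 4370 × 32323.2 / 27993.2 ≈ 5046.0 mm ≈ 5.05 m.

5.05 m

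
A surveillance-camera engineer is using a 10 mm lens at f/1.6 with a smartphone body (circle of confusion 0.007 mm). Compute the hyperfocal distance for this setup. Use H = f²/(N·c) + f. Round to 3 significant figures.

8.94 m

Hyperfocal distance H = f²/(N·c) + f = 10²/(1.6 × 0.007) + 10 = 100/0.0112 + 10 ≈ 8938.6 mm ≈ 8.94 m.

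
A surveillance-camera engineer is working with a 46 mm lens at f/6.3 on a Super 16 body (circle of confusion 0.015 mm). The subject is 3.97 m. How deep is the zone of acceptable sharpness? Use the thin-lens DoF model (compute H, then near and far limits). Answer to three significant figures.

1.44 m

Hyperfocal distance H = f²/(N·c) + f = 46²/(6.3 × 0.015) + 46 = 2116/0.0945 + 46 ≈ 22437.5 mm ≈ 22.44 m.
Near limit Dn = s·(H − f)/(H + s − 2f) = 3970 × (22437.5 − 46) / (22437.5 + 3970 − 2 × 46) = 3970 × 22391.5 / 26315.5 ≈ 3378.0 mm.
Far limit Df = s·(H − f)/(H − s) = 3970 × (22437.5 − 46) / (22437.5 − 3970) = 3970 × 22391.5 / 18467.5 ≈ 4813.5 mm.
Depth of field = Df − Dn = 4813.5 − 3378.0 ≈ 1435.5 mm ≈ 1.44 m.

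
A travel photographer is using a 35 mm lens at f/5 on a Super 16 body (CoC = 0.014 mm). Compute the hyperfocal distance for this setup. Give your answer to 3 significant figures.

Hyperfocal distance H = f²/(N·c) + f = 35²/(5 × 0.014) + 35 = 1225/0.07 + 35 ≈ 17535.0 mm ≈ 17.5 m.

17.5 m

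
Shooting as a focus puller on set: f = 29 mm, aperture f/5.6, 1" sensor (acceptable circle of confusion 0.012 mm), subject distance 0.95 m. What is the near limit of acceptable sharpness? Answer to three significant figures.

Hyperfocal distance H = f²/(N·c) + f = 29²/(5.6 × 0.012) + 29 = 841/0.0672 + 29 ≈ 12543.9 mm ≈ 12.54 m.
Near limit Dn = s·(H − f)/(H + s − 2f) = 950 × (12543.9 − 29) / (12543.9 + 950 − 2 × 29) = 950 × 12514.9 / 13435.9 ≈ 884.88 mm ≈ 0.885 m.

0.885 m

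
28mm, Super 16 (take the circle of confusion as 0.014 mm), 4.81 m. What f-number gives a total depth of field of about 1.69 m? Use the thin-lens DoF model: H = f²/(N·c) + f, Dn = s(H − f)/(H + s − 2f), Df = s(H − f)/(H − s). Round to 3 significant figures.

f/2.00

Write h = H − f = f²/(N·c). The thin-lens limits are Dn = s·h/(h + (s−f)) and Df = s·h/(h − (s−f)), so DoF = Df − Dn = 2·s·(s−f)·h / (h² − (s−f)²).
That is a quadratic in h: DoF·h² − 2·s·(s−f)·h − DoF·(s−f)² = 0 ⇒ h = (s−f)·(s + √(s² + DoF²)) / DoF = 4782 × (4810 + √(4810² + 1690²)) / 1690 = 4782 × (4810 + 5098.25) / 1690 ≈ 28036 mm.
Then N = f²/(c·h) = 28² / (0.014 × 28036) = 784 / 392.51 ≈ 2.00.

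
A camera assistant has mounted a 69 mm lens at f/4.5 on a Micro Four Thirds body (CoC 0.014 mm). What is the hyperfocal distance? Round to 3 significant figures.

Hyperfocal distance H = f²/(N·c) + f = 69²/(4.5 × 0.014) + 69 = 4761/0.063 + 69 ≈ 75640.4 mm ≈ 75.6 m.

75.6 m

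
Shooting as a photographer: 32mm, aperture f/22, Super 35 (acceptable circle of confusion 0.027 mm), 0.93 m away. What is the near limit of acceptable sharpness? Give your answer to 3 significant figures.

Hyperfocal distance H = f²/(N·c) + f = 32²/(22 × 0.027) + 32 = 1024/0.594 + 32 ≈ 1755.9 mm ≈ 1.756 m.
Near limit Dn = s·(H − f)/(H + s − 2f) = 930 × (1755.9 − 32) / (1755.9 + 930 − 2 × 32) = 930 × 1723.9 / 2621.9 ≈ 611.48 mm ≈ 0.611 m.

0.611 m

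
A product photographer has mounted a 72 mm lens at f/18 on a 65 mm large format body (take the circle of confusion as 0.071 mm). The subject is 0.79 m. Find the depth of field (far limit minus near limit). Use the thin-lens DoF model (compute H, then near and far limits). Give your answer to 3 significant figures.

289 mm

Hyperfocal distance H = f²/(N·c) + f = 72²/(18 × 0.071) + 72 = 5184/1.278 + 72 ≈ 4128.3 mm ≈ 4.128 m.
Near limit Dn = s·(H − f)/(H + s − 2f) = 790 × (4128.3 − 72) / (4128.3 + 790 − 2 × 72) = 790 × 4056.3 / 4774.3 ≈ 671.19 mm.
Far limit Df = s·(H − f)/(H − s) = 790 × (4128.3 − 72) / (4128.3 − 790) = 790 × 4056.3 / 3338.3 ≈ 959.91 mm.
Depth of field = Df − Dn = 959.91 − 671.19 ≈ 288.72 mm.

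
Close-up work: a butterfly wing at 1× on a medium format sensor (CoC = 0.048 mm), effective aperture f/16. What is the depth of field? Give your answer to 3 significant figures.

1.54 mm

At magnification m, DoF ≈ 2·N_eff·c/m² = 2 × 16 × 0.048 / 1² = 1.536 / 1 ≈ 1.54 mm.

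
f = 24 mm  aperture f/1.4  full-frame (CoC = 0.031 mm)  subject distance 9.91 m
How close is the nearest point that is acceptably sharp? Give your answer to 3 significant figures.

5.68 m

Hyperfocal distance H = f²/(N·c) + f = 24²/(1.4 × 0.031) + 24 = 576/0.0434 + 24 ≈ 13295.9 mm ≈ 13.30 m.
Near limit Dn = s·(H − f)/(H + s − 2f) = 9910 × (13295.9 − 24) / (13295.9 + 9910 − 2 × 24) = 9910 × 13271.9 / 23157.9 ≈ 5679.5 mm ≈ 5.68 m.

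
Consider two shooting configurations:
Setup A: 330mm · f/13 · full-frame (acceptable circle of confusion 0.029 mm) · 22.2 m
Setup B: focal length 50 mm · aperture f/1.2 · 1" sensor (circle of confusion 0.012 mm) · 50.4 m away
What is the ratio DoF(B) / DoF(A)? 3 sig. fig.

Setup A: H = 330²/(13×0.029) + 330 ≈ 289189.4 mm; DoF = Df − Dn = 24018.5 − 20637.5 ≈ 3381.0 mm.
Setup B: H = 50²/(1.2×0.012) + 50 ≈ 173661.1 mm; DoF = Df − Dn = 70988 − 39069 ≈ 31919 mm.
Ratio = 31919 / 3381.0 ≈ 9.44.

9.44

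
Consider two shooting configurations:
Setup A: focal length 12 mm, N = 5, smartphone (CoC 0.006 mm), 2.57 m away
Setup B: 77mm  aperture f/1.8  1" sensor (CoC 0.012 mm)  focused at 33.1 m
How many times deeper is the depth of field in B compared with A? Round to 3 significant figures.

Setup A: H = 12²/(5×0.006) + 12 ≈ 4812.0 mm; DoF = Df − Dn = 5502.2 − 1676.5 ≈ 3825.7 mm.
Setup B: H = 77²/(1.8×0.012) + 77 ≈ 274567.7 mm; DoF = Df − Dn = 37626.7 − 29545.5 ≈ 8081.2 mm.
Ratio = 8081.2 / 3825.7 ≈ 2.11.

2.11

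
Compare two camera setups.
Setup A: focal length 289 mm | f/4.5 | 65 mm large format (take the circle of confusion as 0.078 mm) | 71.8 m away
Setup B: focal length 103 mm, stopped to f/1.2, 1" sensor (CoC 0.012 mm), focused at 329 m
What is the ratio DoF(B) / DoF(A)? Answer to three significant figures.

7.73

Setup A: H = 289²/(4.5×0.078) + 289 ≈ 238240.6 mm; DoF = Df − Dn = 102649 − 55208 ≈ 47441 mm.
Setup B: H = 103²/(1.2×0.012) + 103 ≈ 736839.1 mm; DoF = Df − Dn = 594318 − 227457 ≈ 366861 mm.
Ratio = 366861 / 47441 ≈ 7.73.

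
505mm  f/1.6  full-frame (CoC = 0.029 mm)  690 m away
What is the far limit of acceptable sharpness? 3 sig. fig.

789 m

Hyperfocal distance H = f²/(N·c) + f = 505²/(1.6 × 0.029) + 505 = 255025/0.0464 + 505 ≈ 5496733.4 mm ≈ 5497 m.
Far limit Df = s·(H − f)/(H − s) = 690000 × (5496733.4 − 505) / (5496733.4 − 690000) = 690000 × 5496228.4 / 4806733.4 ≈ 788976 mm ≈ 789 m.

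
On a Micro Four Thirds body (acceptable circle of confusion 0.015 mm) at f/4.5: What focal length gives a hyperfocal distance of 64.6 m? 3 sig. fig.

66.0 mm

From H = f²/(N·c) + f, with f ≪ H: f ≈ √(H·N·c) = √(64600 × 4.5 × 0.015) = √4360.5 ≈ 66.03 mm.
The +f correction barely moves this — solving exactly, f² + N·c·f − N·c·H = 0 ⇒ f = (−N·c + √((N·c)² + 4·N·c·H))/2 = (−0.0675 + √17442)/2 ≈ 66.000 mm, so f ≈ 66.0 mm.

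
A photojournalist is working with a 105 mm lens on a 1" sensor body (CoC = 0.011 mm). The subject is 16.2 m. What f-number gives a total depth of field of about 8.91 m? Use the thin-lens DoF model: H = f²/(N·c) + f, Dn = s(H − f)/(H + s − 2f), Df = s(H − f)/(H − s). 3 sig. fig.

Write h = H − f = f²/(N·c). The thin-lens limits are Dn = s·h/(h + (s−f)) and Df = s·h/(h − (s−f)), so DoF = Df − Dn = 2·s·(s−f)·h / (h² − (s−f)²).
That is a quadratic in h: DoF·h² − 2·s·(s−f)·h − DoF·(s−f)² = 0 ⇒ h = (s−f)·(s + √(s² + DoF²)) / DoF = 16095 × (16200 + √(16200² + 8910²)) / 8910 = 16095 × (16200 + 18488.6) / 8910 ≈ 62661 mm.
Then N = f²/(c·h) = 105² / (0.011 × 62661) = 11025 / 689.28 ≈ 16.

f/16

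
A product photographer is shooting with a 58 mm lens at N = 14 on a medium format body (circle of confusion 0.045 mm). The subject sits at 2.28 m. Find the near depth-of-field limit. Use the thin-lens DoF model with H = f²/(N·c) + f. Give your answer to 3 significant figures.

Hyperfocal distance H = f²/(N·c) + f = 58²/(14 × 0.045) + 58 = 3364/0.63 + 58 ≈ 5397.7 mm ≈ 5.398 m.
Near limit Dn = s·(H − f)/(H + s − 2f) = 2280 × (5397.7 − 58) / (5397.7 + 2280 − 2 × 58) = 2280 × 5339.7 / 7561.7 ≈ 1610.0 mm ≈ 1.61 m.

1.61 m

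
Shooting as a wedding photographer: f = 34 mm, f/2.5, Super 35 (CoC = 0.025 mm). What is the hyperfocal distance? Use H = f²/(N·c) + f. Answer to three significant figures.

18.5 m

Hyperfocal distance H = f²/(N·c) + f = 34²/(2.5 × 0.025) + 34 = 1156/0.0625 + 34 ≈ 18530.0 mm ≈ 18.5 m.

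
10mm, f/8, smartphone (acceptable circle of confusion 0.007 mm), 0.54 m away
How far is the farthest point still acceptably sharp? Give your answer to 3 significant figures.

Hyperfocal distance H = f²/(N·c) + f = 10²/(8 × 0.007) + 10 = 100/0.056 + 10 ≈ 1795.7 mm ≈ 1.796 m.
Far limit Df = s·(H − f)/(H − s) = 540 × (1795.7 − 10) / (1795.7 − 540) = 540 × 1785.7 / 1255.7 ≈ 767.92 mm ≈ 0.768 m.

0.768 m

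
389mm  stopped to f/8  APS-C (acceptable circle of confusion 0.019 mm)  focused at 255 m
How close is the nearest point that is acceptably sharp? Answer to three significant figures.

Hyperfocal distance H = f²/(N·c) + f = 389²/(8 × 0.019) + 389 = 151321/0.152 + 389 ≈ 995921.9 mm ≈ 995.9 m.
Near limit Dn = s·(H − f)/(H + s − 2f) = 255000 × (995921.9 − 389) / (995921.9 + 255000 − 2 × 389) = 255000 × 995532.9 / 1250143.9 ≈ 203065 mm ≈ 203 m.

203 m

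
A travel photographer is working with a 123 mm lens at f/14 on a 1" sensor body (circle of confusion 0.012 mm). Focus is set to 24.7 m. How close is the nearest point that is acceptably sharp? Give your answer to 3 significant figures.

Hyperfocal distance H = f²/(N·c) + f = 123²/(14 × 0.012) + 123 = 15129/0.168 + 123 ≈ 90176.6 mm ≈ 90.18 m.
Near limit Dn = s·(H − f)/(H + s − 2f) = 24700 × (90176.6 − 123) / (90176.6 + 24700 − 2 × 123) = 24700 × 90053.6 / 114630.6 ≈ 19404 mm ≈ 19.4 m.

19.4 m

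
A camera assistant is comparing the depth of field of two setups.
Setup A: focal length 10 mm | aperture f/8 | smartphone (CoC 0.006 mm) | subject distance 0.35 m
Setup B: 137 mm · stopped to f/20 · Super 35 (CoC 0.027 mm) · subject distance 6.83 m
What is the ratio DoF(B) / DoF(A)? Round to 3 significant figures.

23.3

Setup A: H = 10²/(8×0.006) + 10 ≈ 2093.3 mm; DoF = Df − Dn = 418.26 − 300.89 ≈ 117.37 mm.
Setup B: H = 137²/(20×0.027) + 137 ≈ 34894.4 mm; DoF = Df − Dn = 8458.9 − 5727.2 ≈ 2731.7 mm.
Ratio = 2731.7 / 117.37 ≈ 23.3.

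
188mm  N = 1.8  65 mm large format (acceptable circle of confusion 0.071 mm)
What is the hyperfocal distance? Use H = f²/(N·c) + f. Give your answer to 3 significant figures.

277 m

Hyperfocal distance H = f²/(N·c) + f = 188²/(1.8 × 0.071) + 188 = 35344/0.1278 + 188 ≈ 276745.1 mm ≈ 277 m.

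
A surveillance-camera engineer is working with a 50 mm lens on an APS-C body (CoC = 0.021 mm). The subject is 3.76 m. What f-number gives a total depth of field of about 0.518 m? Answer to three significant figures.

Write h = H − f = f²/(N·c). The thin-lens limits are Dn = s·h/(h + (s−f)) and Df = s·h/(h − (s−f)), so DoF = Df − Dn = 2·s·(s−f)·h / (h² − (s−f)²).
That is a quadratic in h: DoF·h² − 2·s·(s−f)·h − DoF·(s−f)² = 0 ⇒ h = (s−f)·(s + √(s² + DoF²)) / DoF = 3710 × (3760 + √(3760² + 518²)) / 518 = 3710 × (3760 + 3795.51) / 518 ≈ 54114 mm.
Then N = f²/(c·h) = 50² / (0.021 × 54114) = 2500 / 1136.4 ≈ 2.20.

f/2.20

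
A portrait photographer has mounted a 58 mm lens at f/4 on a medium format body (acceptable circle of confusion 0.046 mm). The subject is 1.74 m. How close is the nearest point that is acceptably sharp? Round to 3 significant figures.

Hyperfocal distance H = f²/(N·c) + f = 58²/(4 × 0.046) + 58 = 3364/0.184 + 58 ≈ 18340.6 mm ≈ 18.34 m.
Near limit Dn = s·(H − f)/(H + s − 2f) = 1740 × (18340.6 − 58) / (18340.6 + 1740 − 2 × 58) = 1740 × 18282.6 / 19964.6 ≈ 1593.4 mm ≈ 1.59 m.

1.59 m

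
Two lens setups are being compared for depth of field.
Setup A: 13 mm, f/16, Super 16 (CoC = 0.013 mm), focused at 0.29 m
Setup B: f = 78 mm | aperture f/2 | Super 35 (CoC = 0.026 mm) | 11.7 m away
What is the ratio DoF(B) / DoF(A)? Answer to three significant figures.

10.5

Setup A: H = 13²/(16×0.013) + 13 ≈ 825.5 mm; DoF = Df − Dn = 440.01 − 216.27 ≈ 223.74 mm.
Setup B: H = 78²/(2×0.026) + 78 ≈ 117078.0 mm; DoF = Df − Dn = 12990.4 − 10642.8 ≈ 2347.6 mm.
Ratio = 2347.6 / 223.74 ≈ 10.5.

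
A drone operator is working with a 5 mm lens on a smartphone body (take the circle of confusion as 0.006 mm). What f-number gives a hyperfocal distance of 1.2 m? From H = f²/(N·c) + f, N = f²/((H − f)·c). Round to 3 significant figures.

f/3.49

Rearrange H = f²/(N·c) + f for N: N = f² / ((H − f)·c).
N = 5² / ((1200 − 5) × 0.006) = 25 / 7.170 ≈ 3.49.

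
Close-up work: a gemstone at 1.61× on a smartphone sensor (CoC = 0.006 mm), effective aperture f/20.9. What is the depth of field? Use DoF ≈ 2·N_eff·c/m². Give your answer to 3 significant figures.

0.0968 mm

At magnification m, DoF ≈ 2·N_eff·c/m² = 2 × 20.9 × 0.006 / 1.61² = 0.2508 / 2.592 ≈ 0.0968 mm.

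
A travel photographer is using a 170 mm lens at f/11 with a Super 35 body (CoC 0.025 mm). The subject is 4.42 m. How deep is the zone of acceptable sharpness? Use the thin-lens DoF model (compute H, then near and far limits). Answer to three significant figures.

358 mm

Hyperfocal distance H = f²/(N·c) + f = 170²/(11 × 0.025) + 170 = 28900/0.275 + 170 ≈ 105260.9 mm ≈ 105.3 m.
Near limit Dn = s·(H − f)/(H + s − 2f) = 4420 × (105260.9 − 170) / (105260.9 + 4420 − 2 × 170) = 4420 × 105090.9 / 109340.9 ≈ 4248.20 mm.
Far limit Df = s·(H − f)/(H − s) = 4420 × (105260.9 − 170) / (105260.9 − 4420) = 4420 × 105090.9 / 100840.9 ≈ 4606.28 mm.
Depth of field = Df − Dn = 4606.28 − 4248.20 ≈ 358.08 mm.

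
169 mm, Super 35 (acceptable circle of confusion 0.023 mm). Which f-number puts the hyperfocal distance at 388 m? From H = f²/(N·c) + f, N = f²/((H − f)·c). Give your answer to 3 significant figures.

Rearrange H = f²/(N·c) + f for N: N = f² / ((H − f)·c).
N = 169² / ((388000 − 169) × 0.023) = 28561 / 8920 ≈ 3.20.

f/3.20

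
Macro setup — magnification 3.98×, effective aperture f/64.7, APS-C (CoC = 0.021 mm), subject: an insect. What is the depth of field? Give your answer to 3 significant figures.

0.172 mm

At magnification m, DoF ≈ 2·N_eff·c/m² = 2 × 64.7 × 0.021 / 3.98² = 2.717 / 15.84 ≈ 0.172 mm.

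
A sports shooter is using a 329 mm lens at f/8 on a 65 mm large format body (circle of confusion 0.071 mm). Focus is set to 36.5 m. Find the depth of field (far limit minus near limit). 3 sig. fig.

14.4 m

Hyperfocal distance H = f²/(N·c) + f = 329²/(8 × 0.071) + 329 = 108241/0.568 + 329 ≈ 190894.1 mm ≈ 190.9 m.
Near limit Dn = s·(H − f)/(H + s − 2f) = 36500 × (190894.1 − 329) / (190894.1 + 36500 − 2 × 329) = 36500 × 190565.1 / 226736.1 ≈ 30677 mm.
Far limit Df = s·(H − f)/(H − s) = 36500 × (190894.1 − 329) / (190894.1 − 36500) = 36500 × 190565.1 / 154394.1 ≈ 45051 mm.
Depth of field = Df − Dn = 45051 − 30677 ≈ 14374 mm ≈ 14.4 m.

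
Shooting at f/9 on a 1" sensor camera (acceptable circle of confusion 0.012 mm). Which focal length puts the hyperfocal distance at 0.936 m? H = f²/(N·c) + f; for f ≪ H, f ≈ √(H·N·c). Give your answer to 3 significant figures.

From H = f²/(N·c) + f, with f ≪ H: f ≈ √(H·N·c) = √(936 × 9 × 0.012) = √101.09 ≈ 10.05 mm.
Exact: f² + N·c·f − N·c·H = 0 ⇒ f = (−N·c + √((N·c)² + 4·N·c·H))/2 = (−0.108 + √404.36)/2 ≈ 10.000 mm ≈ 10.0 mm.

10.0 mm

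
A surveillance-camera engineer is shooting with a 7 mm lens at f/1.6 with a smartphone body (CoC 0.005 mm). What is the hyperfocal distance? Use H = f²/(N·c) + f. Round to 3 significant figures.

6.13 m

Hyperfocal distance H = f²/(N·c) + f = 7²/(1.6 × 0.005) + 7 = 49/0.008 + 7 ≈ 6132.0 mm ≈ 6.13 m.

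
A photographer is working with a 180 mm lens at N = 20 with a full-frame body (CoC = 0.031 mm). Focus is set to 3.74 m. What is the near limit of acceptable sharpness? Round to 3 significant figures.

3.50 m

Hyperfocal distance H = f²/(N·c) + f = 180²/(20 × 0.031) + 180 = 32400/0.62 + 180 ≈ 52438.1 mm ≈ 52.44 m.
Near limit Dn = s·(H − f)/(H + s − 2f) = 3740 × (52438.1 − 180) / (52438.1 + 3740 − 2 × 180) = 3740 × 52258.1 / 55818.1 ≈ 3501.5 mm ≈ 3.50 m.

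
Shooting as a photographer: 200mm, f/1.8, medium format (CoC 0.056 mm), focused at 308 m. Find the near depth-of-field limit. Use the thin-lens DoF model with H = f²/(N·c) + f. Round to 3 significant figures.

173 m

Hyperfocal distance H = f²/(N·c) + f = 200²/(1.8 × 0.056) + 200 = 40000/0.1008 + 200 ≈ 397025.4 mm ≈ 397.0 m.
Near limit Dn = s·(H − f)/(H + s − 2f) = 308000 × (397025.4 − 200) / (397025.4 + 308000 − 2 × 200) = 308000 × 396825.4 / 704625.4 ≈ 173457 mm ≈ 173 m.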